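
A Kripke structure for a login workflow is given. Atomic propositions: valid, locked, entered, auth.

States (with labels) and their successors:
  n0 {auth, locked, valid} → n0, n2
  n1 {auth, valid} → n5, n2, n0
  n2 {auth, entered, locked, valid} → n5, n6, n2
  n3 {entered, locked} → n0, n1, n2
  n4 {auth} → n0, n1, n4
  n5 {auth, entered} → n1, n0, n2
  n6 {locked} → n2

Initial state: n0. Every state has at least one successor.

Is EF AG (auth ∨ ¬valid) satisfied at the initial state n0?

Yes

States satisfying AG (auth ∨ ¬valid): {n0, n1, n2, n3, n4, n5, n6}.
States satisfying EF AG (auth ∨ ¬valid): {n0, n1, n2, n3, n4, n5, n6}.
Some path from n0 reaches a state where AG (auth ∨ ¬valid) holds.
n0 ∈ Sat(EF AG (auth ∨ ¬valid)).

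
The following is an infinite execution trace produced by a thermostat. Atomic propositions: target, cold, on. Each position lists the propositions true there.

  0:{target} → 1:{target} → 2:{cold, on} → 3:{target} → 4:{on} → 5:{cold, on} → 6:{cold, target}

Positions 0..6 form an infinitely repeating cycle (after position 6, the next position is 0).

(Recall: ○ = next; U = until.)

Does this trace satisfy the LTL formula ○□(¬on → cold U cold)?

Violated

The position after 0 is 1; □(¬on → cold U cold) is false there.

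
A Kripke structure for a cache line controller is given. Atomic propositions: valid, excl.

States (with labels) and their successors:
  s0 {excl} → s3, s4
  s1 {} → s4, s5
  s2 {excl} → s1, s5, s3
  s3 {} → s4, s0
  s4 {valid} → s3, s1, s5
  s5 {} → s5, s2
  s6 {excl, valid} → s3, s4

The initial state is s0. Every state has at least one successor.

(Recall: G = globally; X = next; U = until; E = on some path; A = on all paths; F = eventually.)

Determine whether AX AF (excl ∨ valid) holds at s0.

Yes

States satisfying AF (excl ∨ valid): {s0, s2, s3, s4, s6}.
States satisfying AX AF (excl ∨ valid): {s0, s3, s6}.
s0 ∈ Sat(AX AF (excl ∨ valid)).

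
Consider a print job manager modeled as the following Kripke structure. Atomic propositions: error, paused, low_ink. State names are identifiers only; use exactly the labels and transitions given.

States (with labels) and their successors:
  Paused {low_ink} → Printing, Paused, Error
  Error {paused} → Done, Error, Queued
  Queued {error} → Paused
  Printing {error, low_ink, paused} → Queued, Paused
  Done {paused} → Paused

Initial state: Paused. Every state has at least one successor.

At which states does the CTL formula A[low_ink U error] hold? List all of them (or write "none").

States satisfying low_ink: {Paused, Printing}.
States satisfying error: {Queued, Printing}.
States satisfying A[low_ink U error]: {Queued, Printing}.

{Queued, Printing}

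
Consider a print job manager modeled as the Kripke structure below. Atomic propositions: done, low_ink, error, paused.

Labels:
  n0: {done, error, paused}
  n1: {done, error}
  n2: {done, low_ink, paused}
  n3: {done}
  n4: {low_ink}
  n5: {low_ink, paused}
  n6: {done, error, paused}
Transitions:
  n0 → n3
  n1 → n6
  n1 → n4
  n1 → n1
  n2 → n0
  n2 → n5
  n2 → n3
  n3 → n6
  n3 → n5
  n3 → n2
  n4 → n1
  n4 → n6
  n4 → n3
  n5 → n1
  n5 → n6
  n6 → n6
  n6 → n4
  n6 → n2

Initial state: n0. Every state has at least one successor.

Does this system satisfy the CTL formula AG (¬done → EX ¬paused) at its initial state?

Satisfied

States satisfying ¬done → EX ¬paused: {n0, n1, n2, n3, n4, n5, n6}.
States satisfying AG (¬done → EX ¬paused): {n0, n1, n2, n3, n4, n5, n6}.
Every state reachable from n0 satisfies ¬done → EX ¬paused.
n0 ∈ Sat(AG (¬done → EX ¬paused)).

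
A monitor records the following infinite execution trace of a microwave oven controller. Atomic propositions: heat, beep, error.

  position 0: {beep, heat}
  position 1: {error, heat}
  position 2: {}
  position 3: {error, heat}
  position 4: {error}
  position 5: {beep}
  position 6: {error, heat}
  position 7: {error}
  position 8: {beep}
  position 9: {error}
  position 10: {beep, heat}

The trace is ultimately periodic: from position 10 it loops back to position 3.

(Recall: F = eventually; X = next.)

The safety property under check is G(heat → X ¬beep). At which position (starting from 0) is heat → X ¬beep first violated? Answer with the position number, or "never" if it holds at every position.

heat → X ¬beep holds at every position 0..10, and those are all the positions the trace ever visits, so the invariant G(heat → X ¬beep) is never violated.

never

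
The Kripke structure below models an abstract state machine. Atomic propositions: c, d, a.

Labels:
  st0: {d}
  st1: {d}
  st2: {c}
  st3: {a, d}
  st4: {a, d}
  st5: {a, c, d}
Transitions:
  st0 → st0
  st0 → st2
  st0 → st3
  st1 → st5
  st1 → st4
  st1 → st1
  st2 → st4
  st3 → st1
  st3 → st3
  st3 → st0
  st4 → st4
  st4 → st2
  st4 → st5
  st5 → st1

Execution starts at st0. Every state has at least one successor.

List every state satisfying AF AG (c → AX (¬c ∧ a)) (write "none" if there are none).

none

States satisfying AG (c → AX (¬c ∧ a)): ∅.
States satisfying AF AG (c → AX (¬c ∧ a)): ∅.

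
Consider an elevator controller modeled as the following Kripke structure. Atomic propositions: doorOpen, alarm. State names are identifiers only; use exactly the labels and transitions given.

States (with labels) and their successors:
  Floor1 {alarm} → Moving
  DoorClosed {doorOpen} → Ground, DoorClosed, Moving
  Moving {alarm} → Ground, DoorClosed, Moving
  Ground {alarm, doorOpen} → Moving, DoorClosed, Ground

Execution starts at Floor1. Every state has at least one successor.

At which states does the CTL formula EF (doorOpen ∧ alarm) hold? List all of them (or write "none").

States satisfying doorOpen ∧ alarm: {Ground}.
States satisfying EF (doorOpen ∧ alarm): {Floor1, DoorClosed, Moving, Ground}.

{Floor1, DoorClosed, Moving, Ground}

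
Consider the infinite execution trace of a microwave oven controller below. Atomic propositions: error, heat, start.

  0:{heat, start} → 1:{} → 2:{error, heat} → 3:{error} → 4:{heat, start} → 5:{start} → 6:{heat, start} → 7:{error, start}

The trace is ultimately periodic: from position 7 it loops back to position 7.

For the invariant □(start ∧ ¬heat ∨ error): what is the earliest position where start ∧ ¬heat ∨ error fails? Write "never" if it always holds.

At position 0 the labels are {heat, start}, so start ∧ ¬heat ∨ error is false there. This is the first violation.

0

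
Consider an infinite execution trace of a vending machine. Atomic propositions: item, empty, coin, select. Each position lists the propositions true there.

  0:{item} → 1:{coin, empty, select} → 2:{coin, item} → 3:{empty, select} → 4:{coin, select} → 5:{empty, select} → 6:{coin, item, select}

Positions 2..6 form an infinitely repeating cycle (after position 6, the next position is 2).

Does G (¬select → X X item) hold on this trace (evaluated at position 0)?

¬select → X X item must hold at every position from 0 onward. It fails at position 2, so G (¬select → X X item) is false.
Positions where ¬select holds: 0, 2.
Check X X item at each: 0→ok, 2→fails.

No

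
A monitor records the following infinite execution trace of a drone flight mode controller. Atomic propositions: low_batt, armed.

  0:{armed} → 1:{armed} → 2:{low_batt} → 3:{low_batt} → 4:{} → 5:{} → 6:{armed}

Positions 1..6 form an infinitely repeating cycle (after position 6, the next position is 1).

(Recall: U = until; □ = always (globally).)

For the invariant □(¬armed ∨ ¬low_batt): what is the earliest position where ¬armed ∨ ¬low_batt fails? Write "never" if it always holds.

never

¬armed ∨ ¬low_batt holds at every position 0..6, and those are all the positions the trace ever visits, so the invariant □(¬armed ∨ ¬low_batt) is never violated.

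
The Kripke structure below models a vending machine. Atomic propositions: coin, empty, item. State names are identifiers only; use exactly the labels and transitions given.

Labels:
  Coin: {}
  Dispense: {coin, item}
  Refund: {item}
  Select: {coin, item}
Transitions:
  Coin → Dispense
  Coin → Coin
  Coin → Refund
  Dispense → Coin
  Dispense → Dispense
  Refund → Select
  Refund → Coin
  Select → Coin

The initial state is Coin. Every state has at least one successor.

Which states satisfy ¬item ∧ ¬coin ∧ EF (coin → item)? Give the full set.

States satisfying ¬item: {Coin}.
States satisfying ¬coin: {Coin, Refund}.
States satisfying ¬item ∧ ¬coin: {Coin}.
States satisfying coin → item: {Coin, Dispense, Refund, Select}.
States satisfying EF (coin → item): {Coin, Dispense, Refund, Select}.
States satisfying ¬item ∧ ¬coin ∧ EF (coin → item): {Coin}.

{Coin}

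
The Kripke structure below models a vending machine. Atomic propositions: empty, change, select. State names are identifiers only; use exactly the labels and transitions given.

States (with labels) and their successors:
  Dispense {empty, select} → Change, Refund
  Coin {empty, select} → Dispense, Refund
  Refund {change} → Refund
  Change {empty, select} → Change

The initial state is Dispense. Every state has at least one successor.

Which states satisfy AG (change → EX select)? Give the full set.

{Change}

States satisfying change → EX select: {Dispense, Coin, Change}.
States satisfying AG (change → EX select): {Change}.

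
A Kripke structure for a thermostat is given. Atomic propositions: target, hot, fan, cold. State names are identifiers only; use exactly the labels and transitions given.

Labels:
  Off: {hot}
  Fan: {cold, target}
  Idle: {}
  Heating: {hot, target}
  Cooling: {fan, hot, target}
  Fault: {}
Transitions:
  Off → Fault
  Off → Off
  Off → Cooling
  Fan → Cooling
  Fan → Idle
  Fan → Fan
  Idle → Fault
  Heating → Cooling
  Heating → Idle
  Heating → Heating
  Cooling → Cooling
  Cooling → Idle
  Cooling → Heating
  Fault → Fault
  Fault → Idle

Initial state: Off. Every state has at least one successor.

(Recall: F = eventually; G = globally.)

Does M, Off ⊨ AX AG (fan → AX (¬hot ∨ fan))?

Does not hold

States satisfying AG (fan → AX (¬hot ∨ fan)): {Idle, Fault}.
States satisfying AX AG (fan → AX (¬hot ∨ fan)): {Idle, Fault}.
Off ∉ Sat(AX AG (fan → AX (¬hot ∨ fan))).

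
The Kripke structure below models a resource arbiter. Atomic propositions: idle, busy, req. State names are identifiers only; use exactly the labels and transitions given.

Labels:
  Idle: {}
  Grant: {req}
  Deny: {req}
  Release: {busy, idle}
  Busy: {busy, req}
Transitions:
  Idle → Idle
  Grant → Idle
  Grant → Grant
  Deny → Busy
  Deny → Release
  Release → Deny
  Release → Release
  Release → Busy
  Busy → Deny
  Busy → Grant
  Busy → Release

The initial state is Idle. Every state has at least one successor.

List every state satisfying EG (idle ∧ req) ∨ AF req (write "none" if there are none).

{Grant, Deny, Busy}

States satisfying idle ∧ req: ∅.
States satisfying EG (idle ∧ req): ∅.
States satisfying req: {Grant, Deny, Busy}.
States satisfying AF req: {Grant, Deny, Busy}.
States satisfying EG (idle ∧ req) ∨ AF req: {Grant, Deny, Busy}.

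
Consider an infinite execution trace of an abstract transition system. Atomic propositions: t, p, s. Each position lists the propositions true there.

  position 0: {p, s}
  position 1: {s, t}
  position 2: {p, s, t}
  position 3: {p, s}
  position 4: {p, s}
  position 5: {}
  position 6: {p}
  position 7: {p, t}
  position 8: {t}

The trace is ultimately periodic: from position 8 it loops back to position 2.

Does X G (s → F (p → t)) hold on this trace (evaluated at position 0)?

The position after 0 is 1; G (s → F (p → t)) is true there.

Yes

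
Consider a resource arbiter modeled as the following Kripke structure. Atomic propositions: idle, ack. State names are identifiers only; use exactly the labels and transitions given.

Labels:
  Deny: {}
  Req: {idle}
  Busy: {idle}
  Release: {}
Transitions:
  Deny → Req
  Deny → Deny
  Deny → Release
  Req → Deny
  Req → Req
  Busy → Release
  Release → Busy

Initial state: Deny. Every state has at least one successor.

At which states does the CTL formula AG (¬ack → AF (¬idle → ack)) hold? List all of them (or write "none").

{Busy, Release}

States satisfying ¬ack → AF (¬idle → ack): {Req, Busy, Release}.
States satisfying AG (¬ack → AF (¬idle → ack)): {Busy, Release}.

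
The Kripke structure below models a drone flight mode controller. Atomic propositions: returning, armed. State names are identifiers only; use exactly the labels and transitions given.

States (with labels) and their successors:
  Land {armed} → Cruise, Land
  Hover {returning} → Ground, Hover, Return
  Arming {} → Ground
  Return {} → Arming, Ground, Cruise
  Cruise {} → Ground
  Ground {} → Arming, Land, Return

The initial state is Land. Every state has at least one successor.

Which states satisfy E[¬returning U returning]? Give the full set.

States satisfying ¬returning: {Land, Arming, Return, Cruise, Ground}.
States satisfying returning: {Hover}.
States satisfying E[¬returning U returning]: {Hover}.

{Hover}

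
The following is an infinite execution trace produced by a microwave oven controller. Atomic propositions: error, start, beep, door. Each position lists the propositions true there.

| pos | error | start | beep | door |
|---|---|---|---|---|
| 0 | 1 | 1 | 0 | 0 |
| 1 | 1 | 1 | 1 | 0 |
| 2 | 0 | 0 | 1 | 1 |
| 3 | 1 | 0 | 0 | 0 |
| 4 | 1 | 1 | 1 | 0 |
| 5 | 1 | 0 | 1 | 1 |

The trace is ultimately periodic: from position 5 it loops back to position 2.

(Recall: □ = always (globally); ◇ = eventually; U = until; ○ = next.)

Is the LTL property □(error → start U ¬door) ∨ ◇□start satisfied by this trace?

error → start U ¬door must hold at every position from 0 onward. It fails at position 5, so □(error → start U ¬door) is false.
Positions where error holds: 0, 1, 3, 4, 5.
Check start U ¬door at each: 0→ok, 1→ok, 3→ok, 4→ok, 5→fails.
□start is false at every position 0..5, so it never becomes true and ◇□start fails.
At position 0: □(error → start U ¬door) is false; ◇□start is false; so □(error → start U ¬door) ∨ ◇□start is false.

Does not hold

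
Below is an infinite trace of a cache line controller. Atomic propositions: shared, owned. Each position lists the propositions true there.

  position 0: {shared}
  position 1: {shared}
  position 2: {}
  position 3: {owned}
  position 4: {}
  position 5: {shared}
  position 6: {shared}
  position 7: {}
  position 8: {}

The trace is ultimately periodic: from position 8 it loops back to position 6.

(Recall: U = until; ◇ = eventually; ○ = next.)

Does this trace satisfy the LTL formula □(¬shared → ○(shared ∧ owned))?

¬shared → ○(shared ∧ owned) must hold at every position from 0 onward. It fails at position 2, so □(¬shared → ○(shared ∧ owned)) is false.
Positions where ¬shared holds: 2, 3, 4, 7, 8.
Check ○(shared ∧ owned) at each: 2→fails, 3→fails, 4→fails, 7→fails, 8→fails.

Does not hold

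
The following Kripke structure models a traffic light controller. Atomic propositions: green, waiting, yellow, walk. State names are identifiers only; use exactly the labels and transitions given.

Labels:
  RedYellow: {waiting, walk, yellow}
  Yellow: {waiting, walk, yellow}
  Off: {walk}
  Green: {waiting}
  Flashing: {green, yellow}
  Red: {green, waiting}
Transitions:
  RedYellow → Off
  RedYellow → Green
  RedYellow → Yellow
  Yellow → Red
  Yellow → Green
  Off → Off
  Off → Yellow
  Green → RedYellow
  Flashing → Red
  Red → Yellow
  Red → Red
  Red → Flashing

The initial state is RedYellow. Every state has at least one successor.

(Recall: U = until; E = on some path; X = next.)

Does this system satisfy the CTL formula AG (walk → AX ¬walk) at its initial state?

States satisfying walk → AX ¬walk: {Yellow, Green, Flashing, Red}.
States satisfying AG (walk → AX ¬walk): ∅.
Off is reachable from RedYellow and violates walk → AX ¬walk, so AG fails at RedYellow.
RedYellow ∉ Sat(AG (walk → AX ¬walk)).

Violated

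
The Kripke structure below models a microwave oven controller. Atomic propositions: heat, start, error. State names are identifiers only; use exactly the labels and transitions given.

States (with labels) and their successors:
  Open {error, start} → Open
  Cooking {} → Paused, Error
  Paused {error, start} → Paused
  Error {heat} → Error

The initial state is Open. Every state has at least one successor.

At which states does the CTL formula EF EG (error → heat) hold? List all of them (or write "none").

States satisfying EG (error → heat): {Cooking, Error}.
States satisfying EF EG (error → heat): {Cooking, Error}.

{Cooking, Error}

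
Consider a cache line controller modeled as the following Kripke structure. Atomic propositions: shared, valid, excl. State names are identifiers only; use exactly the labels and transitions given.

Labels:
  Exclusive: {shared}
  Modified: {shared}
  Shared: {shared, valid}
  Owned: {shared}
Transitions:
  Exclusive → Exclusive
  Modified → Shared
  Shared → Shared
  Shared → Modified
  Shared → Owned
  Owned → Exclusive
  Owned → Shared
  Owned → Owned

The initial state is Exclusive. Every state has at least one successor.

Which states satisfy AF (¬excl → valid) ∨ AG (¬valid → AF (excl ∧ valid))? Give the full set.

States satisfying ¬excl → valid: {Shared}.
States satisfying AF (¬excl → valid): {Modified, Shared}.
States satisfying ¬valid → AF (excl ∧ valid): {Shared}.
States satisfying AG (¬valid → AF (excl ∧ valid)): ∅.
States satisfying AF (¬excl → valid) ∨ AG (¬valid → AF (excl ∧ valid)): {Modified, Shared}.

{Modified, Shared}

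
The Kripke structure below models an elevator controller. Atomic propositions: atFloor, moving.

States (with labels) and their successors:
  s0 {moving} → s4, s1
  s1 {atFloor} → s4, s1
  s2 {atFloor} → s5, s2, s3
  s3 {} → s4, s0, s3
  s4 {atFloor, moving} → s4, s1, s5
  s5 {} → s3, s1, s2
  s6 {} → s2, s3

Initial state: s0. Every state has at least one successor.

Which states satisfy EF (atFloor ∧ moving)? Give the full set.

States satisfying atFloor ∧ moving: {s4}.
States satisfying EF (atFloor ∧ moving): {s0, s1, s2, s3, s4, s5, s6}.

{s0, s1, s2, s3, s4, s5, s6}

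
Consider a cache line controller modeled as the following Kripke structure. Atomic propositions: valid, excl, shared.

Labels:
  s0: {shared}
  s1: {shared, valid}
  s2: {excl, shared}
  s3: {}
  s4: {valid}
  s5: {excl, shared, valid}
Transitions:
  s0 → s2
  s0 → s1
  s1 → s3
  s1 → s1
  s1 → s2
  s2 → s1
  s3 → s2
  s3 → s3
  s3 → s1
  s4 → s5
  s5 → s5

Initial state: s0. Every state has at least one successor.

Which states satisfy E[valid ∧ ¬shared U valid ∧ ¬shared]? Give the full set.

States satisfying valid ∧ ¬shared: {s4}.
States satisfying E[valid ∧ ¬shared U valid ∧ ¬shared]: {s4}.

{s4}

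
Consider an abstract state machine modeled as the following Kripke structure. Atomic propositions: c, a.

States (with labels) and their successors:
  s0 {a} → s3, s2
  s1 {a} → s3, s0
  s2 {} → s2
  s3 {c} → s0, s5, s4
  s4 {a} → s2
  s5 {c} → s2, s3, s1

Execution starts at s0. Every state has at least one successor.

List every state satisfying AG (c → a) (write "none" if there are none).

{s2, s4}

States satisfying c → a: {s0, s1, s2, s4}.
States satisfying AG (c → a): {s2, s4}.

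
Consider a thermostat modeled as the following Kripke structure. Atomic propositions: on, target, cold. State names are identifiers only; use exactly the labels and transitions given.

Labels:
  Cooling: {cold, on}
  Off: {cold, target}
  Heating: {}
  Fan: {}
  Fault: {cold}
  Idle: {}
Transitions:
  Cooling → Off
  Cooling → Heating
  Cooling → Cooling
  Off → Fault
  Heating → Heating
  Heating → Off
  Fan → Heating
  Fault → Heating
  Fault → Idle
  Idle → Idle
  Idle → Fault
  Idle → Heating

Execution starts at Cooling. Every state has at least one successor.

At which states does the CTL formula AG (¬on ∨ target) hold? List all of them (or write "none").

{Off, Heating, Fan, Fault, Idle}

States satisfying ¬on ∨ target: {Off, Heating, Fan, Fault, Idle}.
States satisfying AG (¬on ∨ target): {Off, Heating, Fan, Fault, Idle}.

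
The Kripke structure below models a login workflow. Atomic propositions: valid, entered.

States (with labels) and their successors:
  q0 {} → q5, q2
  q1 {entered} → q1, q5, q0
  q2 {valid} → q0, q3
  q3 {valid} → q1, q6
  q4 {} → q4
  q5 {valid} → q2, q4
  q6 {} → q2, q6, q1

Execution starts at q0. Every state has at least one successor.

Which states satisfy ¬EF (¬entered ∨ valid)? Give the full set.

States satisfying ¬entered ∨ valid: {q0, q2, q3, q4, q5, q6}.
States satisfying EF (¬entered ∨ valid): {q0, q1, q2, q3, q4, q5, q6}.
States satisfying ¬EF (¬entered ∨ valid): ∅.

none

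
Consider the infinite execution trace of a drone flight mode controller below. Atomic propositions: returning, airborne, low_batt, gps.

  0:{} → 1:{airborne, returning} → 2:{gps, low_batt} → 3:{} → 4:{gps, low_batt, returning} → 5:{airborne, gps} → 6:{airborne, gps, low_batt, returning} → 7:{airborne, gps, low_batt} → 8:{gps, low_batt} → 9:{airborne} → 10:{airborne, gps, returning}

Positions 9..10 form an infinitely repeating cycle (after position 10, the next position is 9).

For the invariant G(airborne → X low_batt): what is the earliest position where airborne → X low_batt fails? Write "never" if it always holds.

9

Check airborne → X low_batt at each position in order: 0 ✓, 1 ✓, 2 ✓, 3 ✓, 4 ✓, 5 ✓, 6 ✓, 7 ✓, 8 ✓.
At position 9 the labels are {airborne} and the next position 10 has {airborne, gps, returning}, so airborne → X low_batt is false there. This is the first violation.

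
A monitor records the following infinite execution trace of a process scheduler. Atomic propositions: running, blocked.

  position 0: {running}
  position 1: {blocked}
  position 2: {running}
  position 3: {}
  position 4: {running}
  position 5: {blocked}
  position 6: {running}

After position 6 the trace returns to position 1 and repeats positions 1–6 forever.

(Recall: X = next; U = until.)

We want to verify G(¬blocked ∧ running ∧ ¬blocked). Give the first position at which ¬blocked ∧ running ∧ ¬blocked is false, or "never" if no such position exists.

1

Check ¬blocked ∧ running ∧ ¬blocked at each position in order: 0 ✓.
At position 1 the labels are {blocked}, so ¬blocked ∧ running ∧ ¬blocked is false there. This is the first violation.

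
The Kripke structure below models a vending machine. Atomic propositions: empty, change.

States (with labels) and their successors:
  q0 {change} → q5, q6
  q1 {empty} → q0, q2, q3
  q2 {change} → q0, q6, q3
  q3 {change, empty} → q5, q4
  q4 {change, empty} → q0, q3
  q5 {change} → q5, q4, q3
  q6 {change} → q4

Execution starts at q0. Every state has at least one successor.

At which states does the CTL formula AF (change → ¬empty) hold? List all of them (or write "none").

States satisfying change → ¬empty: {q0, q1, q2, q5, q6}.
States satisfying AF (change → ¬empty): {q0, q1, q2, q5, q6}.

{q0, q1, q2, q5, q6}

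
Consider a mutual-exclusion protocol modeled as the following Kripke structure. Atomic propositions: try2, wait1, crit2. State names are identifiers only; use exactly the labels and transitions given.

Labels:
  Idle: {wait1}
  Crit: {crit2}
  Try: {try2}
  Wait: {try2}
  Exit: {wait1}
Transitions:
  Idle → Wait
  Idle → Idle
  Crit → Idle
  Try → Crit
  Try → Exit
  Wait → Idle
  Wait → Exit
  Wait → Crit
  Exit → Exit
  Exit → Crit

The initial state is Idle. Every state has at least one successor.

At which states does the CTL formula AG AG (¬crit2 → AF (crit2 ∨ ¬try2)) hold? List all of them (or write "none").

{Idle, Crit, Try, Wait, Exit}

States satisfying AG (¬crit2 → AF (crit2 ∨ ¬try2)): {Idle, Crit, Try, Wait, Exit}.
States satisfying AG AG (¬crit2 → AF (crit2 ∨ ¬try2)): {Idle, Crit, Try, Wait, Exit}.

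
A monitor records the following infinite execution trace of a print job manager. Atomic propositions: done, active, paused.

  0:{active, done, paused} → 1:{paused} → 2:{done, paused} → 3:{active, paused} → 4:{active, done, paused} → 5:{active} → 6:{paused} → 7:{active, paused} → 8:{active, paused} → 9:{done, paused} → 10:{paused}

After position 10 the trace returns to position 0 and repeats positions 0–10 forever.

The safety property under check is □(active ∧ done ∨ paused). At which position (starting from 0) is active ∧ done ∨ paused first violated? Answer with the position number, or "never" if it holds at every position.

5

Check active ∧ done ∨ paused at each position in order: 0 ✓, 1 ✓, 2 ✓, 3 ✓, 4 ✓.
At position 5 the labels are {active}, so active ∧ done ∨ paused is false there. This is the first violation.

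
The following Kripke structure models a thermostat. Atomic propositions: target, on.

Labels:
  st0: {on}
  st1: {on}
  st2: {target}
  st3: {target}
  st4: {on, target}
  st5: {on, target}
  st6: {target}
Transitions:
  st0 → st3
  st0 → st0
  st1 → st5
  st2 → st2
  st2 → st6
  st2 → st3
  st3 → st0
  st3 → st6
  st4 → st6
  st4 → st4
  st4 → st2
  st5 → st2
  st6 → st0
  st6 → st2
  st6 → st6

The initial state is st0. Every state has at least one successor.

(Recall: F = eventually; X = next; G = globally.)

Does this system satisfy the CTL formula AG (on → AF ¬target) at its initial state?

States satisfying on → AF ¬target: {st0, st1, st2, st3, st6}.
States satisfying AG (on → AF ¬target): {st0, st2, st3, st6}.
Every state reachable from st0 satisfies on → AF ¬target.
st0 ∈ Sat(AG (on → AF ¬target)).

Satisfied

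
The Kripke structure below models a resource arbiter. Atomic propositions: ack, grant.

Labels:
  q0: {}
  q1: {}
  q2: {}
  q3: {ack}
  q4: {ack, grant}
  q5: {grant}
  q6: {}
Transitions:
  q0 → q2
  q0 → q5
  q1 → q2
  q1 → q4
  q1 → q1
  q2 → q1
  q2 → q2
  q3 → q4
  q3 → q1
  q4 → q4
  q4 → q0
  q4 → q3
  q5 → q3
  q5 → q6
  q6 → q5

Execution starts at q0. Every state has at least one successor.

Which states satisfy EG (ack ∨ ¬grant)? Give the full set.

States satisfying ack ∨ ¬grant: {q0, q1, q2, q3, q4, q6}.
States satisfying EG (ack ∨ ¬grant): {q0, q1, q2, q3, q4}.

{q0, q1, q2, q3, q4}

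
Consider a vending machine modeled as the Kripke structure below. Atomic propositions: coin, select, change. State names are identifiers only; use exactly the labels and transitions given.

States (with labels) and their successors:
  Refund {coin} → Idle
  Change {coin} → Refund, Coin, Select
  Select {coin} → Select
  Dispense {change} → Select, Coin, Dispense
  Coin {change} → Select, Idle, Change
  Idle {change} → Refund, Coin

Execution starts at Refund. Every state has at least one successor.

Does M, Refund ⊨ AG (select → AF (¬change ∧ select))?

Holds

States satisfying select → AF (¬change ∧ select): {Refund, Change, Select, Dispense, Coin, Idle}.
States satisfying AG (select → AF (¬change ∧ select)): {Refund, Change, Select, Dispense, Coin, Idle}.
Every state reachable from Refund satisfies select → AF (¬change ∧ select).
Refund ∈ Sat(AG (select → AF (¬change ∧ select))).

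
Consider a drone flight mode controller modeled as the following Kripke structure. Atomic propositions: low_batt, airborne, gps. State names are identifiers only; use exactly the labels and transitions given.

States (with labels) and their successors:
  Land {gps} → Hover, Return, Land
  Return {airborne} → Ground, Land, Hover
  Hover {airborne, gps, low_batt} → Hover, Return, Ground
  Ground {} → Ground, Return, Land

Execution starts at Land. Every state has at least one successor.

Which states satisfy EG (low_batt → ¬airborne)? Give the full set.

States satisfying low_batt → ¬airborne: {Land, Return, Ground}.
States satisfying EG (low_batt → ¬airborne): {Land, Return, Ground}.

{Land, Return, Ground}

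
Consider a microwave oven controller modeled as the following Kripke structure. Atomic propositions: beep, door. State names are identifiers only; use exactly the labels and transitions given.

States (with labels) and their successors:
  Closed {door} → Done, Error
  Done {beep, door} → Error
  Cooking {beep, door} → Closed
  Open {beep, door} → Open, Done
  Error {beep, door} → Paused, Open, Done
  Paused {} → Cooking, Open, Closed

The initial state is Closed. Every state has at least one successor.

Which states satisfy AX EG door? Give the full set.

{Closed, Done, Cooking, Open, Paused}

States satisfying EG door: {Closed, Done, Cooking, Open, Error}.
States satisfying AX EG door: {Closed, Done, Cooking, Open, Paused}.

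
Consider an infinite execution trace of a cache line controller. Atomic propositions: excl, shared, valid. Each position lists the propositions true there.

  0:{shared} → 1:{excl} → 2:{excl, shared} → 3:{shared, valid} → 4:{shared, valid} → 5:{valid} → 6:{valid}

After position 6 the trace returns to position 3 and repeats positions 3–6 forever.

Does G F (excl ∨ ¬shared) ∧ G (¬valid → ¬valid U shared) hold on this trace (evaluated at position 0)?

F (excl ∨ ¬shared) holds at every position 0..6, and those are all positions ever visited, so G F (excl ∨ ¬shared) holds.
¬valid → ¬valid U shared holds at every position 0..6, and those are all positions ever visited, so G (¬valid → ¬valid U shared) holds.
Positions where ¬valid holds: 0, 1, 2.
Check ¬valid U shared at each: 0→ok, 1→ok, 2→ok.
At position 0: G F (excl ∨ ¬shared) is true; G (¬valid → ¬valid U shared) is true; so G F (excl ∨ ¬shared) ∧ G (¬valid → ¬valid U shared) is true.

Satisfied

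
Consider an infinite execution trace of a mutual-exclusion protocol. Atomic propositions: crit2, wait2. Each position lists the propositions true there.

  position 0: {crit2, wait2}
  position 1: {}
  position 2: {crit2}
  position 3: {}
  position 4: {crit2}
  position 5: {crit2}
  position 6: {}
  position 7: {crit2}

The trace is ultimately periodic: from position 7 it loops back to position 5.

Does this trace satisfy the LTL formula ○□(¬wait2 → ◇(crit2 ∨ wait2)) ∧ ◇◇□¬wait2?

The position after 0 is 1; □(¬wait2 → ◇(crit2 ∨ wait2)) is true there.
◇□¬wait2 holds at position 0, which is reachable from 0, so ◇◇□¬wait2 holds.
At position 0: ○□(¬wait2 → ◇(crit2 ∨ wait2)) is true; ◇◇□¬wait2 is true; so ○□(¬wait2 → ◇(crit2 ∨ wait2)) ∧ ◇◇□¬wait2 is true.

Satisfied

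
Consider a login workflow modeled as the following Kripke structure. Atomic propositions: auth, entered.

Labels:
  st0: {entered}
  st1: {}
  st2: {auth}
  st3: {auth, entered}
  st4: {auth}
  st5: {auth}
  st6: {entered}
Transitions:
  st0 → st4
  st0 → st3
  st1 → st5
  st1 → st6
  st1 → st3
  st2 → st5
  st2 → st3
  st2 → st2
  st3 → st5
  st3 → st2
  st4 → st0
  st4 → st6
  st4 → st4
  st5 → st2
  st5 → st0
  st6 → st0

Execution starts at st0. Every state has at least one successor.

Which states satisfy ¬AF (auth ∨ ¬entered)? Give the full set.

States satisfying auth ∨ ¬entered: {st1, st2, st3, st4, st5}.
States satisfying AF (auth ∨ ¬entered): {st0, st1, st2, st3, st4, st5, st6}.
States satisfying ¬AF (auth ∨ ¬entered): ∅.

none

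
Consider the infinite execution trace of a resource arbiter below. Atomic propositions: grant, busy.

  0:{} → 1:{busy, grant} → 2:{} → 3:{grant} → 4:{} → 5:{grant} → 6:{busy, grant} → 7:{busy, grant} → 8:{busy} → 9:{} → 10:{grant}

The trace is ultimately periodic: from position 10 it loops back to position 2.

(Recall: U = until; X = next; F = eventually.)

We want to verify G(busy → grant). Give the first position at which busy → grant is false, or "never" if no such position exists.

Check busy → grant at each position in order: 0 ✓, 1 ✓, 2 ✓, 3 ✓, 4 ✓, 5 ✓, 6 ✓, 7 ✓.
At position 8 the labels are {busy}, so busy → grant is false there. This is the first violation.

8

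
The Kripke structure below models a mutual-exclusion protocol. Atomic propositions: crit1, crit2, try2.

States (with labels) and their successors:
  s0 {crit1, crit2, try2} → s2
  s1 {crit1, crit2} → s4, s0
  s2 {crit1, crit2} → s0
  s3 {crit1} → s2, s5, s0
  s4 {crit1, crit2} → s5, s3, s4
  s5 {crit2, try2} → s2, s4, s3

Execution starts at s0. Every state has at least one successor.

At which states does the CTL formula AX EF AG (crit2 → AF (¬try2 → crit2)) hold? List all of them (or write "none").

States satisfying EF AG (crit2 → AF (¬try2 → crit2)): {s0, s1, s2, s3, s4, s5}.
States satisfying AX EF AG (crit2 → AF (¬try2 → crit2)): {s0, s1, s2, s3, s4, s5}.

{s0, s1, s2, s3, s4, s5}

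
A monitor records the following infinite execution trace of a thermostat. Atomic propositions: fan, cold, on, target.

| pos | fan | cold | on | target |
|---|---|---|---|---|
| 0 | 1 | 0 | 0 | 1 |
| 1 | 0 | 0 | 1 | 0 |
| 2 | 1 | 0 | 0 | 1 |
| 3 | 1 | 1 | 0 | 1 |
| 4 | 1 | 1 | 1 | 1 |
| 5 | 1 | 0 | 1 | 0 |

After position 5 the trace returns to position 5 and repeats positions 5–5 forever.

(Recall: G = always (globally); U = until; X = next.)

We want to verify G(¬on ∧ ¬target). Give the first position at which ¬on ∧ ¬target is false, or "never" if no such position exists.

0

At position 0 the labels are {fan, target}, so ¬on ∧ ¬target is false there. This is the first violation.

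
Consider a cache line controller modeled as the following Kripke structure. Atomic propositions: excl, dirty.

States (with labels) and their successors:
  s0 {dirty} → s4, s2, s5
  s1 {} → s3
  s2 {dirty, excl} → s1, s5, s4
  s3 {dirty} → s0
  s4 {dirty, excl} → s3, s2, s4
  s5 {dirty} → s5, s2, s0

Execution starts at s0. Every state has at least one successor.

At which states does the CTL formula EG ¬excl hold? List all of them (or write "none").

States satisfying ¬excl: {s0, s1, s3, s5}.
States satisfying EG ¬excl: {s0, s1, s3, s5}.

{s0, s1, s3, s5}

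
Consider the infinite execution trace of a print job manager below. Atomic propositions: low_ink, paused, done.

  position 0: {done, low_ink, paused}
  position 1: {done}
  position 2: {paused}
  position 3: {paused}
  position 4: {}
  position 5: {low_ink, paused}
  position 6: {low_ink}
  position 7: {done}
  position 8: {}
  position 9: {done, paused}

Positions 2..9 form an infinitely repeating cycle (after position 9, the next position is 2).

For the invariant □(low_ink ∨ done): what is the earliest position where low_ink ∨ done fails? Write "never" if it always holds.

Check low_ink ∨ done at each position in order: 0 ✓, 1 ✓.
At position 2 the labels are {paused}, so low_ink ∨ done is false there. This is the first violation.

2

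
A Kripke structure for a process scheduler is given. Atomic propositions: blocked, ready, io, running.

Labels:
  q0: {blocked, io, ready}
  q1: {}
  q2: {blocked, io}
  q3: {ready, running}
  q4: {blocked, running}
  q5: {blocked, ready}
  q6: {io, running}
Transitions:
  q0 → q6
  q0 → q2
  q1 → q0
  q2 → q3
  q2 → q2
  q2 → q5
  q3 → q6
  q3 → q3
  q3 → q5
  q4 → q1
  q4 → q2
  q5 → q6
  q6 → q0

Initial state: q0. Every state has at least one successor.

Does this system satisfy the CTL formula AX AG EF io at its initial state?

States satisfying AG EF io: {q0, q1, q2, q3, q4, q5, q6}.
States satisfying AX AG EF io: {q0, q1, q2, q3, q4, q5, q6}.
q0 ∈ Sat(AX AG EF io).

Holds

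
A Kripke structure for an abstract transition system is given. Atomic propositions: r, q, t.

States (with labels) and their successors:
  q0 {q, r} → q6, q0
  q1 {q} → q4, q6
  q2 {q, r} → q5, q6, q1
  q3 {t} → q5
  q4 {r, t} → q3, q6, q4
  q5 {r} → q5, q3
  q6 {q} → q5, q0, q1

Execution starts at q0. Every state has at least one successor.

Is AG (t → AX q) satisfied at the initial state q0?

Does not hold

States satisfying t → AX q: {q0, q1, q2, q5, q6}.
States satisfying AG (t → AX q): ∅.
q3 is reachable from q0 and violates t → AX q, so AG fails at q0.
q0 ∉ Sat(AG (t → AX q)).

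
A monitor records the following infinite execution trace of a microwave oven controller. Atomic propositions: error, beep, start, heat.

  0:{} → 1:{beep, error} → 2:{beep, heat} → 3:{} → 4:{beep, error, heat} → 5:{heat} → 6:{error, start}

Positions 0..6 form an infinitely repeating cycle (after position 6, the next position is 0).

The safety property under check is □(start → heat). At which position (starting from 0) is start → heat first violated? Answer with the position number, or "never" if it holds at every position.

6

Check start → heat at each position in order: 0 ✓, 1 ✓, 2 ✓, 3 ✓, 4 ✓, 5 ✓.
At position 6 the labels are {error, start}, so start → heat is false there. This is the first violation.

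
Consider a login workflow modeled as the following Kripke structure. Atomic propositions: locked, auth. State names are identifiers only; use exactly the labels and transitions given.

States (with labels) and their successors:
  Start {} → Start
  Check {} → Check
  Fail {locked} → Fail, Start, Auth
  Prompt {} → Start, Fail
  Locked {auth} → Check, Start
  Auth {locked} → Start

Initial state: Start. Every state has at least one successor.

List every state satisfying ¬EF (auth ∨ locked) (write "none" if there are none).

{Start, Check}

States satisfying auth ∨ locked: {Fail, Locked, Auth}.
States satisfying EF (auth ∨ locked): {Fail, Prompt, Locked, Auth}.
States satisfying ¬EF (auth ∨ locked): {Start, Check}.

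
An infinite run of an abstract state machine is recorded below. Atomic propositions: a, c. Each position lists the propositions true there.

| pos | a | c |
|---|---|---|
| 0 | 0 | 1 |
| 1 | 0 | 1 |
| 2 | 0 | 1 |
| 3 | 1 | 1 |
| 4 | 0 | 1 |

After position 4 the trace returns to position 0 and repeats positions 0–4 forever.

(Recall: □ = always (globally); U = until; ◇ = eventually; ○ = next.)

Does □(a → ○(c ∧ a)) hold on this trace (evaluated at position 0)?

Violated

a → ○(c ∧ a) must hold at every position from 0 onward. It fails at position 3, so □(a → ○(c ∧ a)) is false.
Positions where a holds: 3.
Check ○(c ∧ a) at each: 3→fails.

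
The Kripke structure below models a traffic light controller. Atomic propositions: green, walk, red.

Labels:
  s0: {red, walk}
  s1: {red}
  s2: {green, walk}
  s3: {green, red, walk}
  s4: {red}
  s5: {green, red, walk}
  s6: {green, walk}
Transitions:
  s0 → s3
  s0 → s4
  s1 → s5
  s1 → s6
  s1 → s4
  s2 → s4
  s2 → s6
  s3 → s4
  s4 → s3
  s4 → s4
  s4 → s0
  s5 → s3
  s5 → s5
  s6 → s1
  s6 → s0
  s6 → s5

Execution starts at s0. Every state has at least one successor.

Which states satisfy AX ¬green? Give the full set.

States satisfying ¬green: {s0, s1, s4}.
States satisfying AX ¬green: {s3}.

{s3}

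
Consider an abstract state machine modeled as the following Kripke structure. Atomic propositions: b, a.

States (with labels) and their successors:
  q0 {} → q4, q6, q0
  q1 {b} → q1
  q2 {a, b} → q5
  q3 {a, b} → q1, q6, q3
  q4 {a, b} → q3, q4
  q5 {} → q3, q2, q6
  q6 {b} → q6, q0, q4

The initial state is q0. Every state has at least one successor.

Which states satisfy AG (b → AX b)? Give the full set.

States satisfying b → AX b: {q0, q1, q3, q4, q5}.
States satisfying AG (b → AX b): {q1}.

{q1}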